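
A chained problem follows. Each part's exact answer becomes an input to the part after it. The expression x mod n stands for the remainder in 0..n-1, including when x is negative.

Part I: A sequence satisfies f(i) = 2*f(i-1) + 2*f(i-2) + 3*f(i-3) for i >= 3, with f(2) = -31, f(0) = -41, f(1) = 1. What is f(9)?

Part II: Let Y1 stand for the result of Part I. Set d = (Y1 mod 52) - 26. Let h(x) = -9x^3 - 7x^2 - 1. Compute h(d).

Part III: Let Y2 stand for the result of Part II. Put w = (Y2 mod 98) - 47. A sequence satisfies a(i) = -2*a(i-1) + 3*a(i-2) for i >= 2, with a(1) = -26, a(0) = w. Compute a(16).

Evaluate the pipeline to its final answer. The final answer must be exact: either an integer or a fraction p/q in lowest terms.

86093422

Part I: f(3) = 2*(-31) + 2*(1) + 3*(-41) = -183; iterating: f(3)=-183, f(4)=-425, f(5)=-1309, f(6)=-4017, f(7)=-11927, f(8)=-35815, f(9)=-107535; answer -107535
Part II: Y1 = -107535; d = -25; -9*(-25)^3 - 7*(-25)^2 - 1 = (140625) + (-4375) + (-1) = 136249; answer 136249
Part III: Y2 = 136249; w = -18; a(2) = -2*(-26) + 3*(-18) = -2; iterating: a(2)=-2, a(3)=-74, a(4)=142, a(5)=-506, a(6)=1438, a(7)=-4394, a(8)=13102, a(9)=-39386, a(10)=118078, a(11)=-354314, a(12)=1062862, a(13)=-3188666, a(14)=9565918, a(15)=-28697834, a(16)=86093422; answer 86093422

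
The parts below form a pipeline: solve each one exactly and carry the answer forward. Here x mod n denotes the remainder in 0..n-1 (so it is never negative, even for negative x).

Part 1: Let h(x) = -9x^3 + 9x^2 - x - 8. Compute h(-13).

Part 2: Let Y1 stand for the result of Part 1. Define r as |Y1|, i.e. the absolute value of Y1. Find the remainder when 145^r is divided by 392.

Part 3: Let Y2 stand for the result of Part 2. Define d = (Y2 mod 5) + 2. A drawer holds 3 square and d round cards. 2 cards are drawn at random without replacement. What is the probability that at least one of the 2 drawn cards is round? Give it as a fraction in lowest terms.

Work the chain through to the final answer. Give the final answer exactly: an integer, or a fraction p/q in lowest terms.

Part 1: -9*(-13)^3 + 9*(-13)^2 - 1*(-13)^1 - 8 = (19773) + (1521) + (13) + (-8) = 21299; answer 21299
Part 2: Y1 = 21299; r = 21299; squarings mod 392: 145^1=145, 145^2=249, 145^4=65, 145^8=305, 145^16=121, 145^32=137, 145^64=345, 145^128=249, 145^256=65, 145^512=305, 145^1024=121, 145^2048=137, 145^4096=345, 145^8192=249, 145^16384=65; 145^21299 = 145^1 * 145^2 * 145^16 * 145^32 * 145^256 * 145^512 * 145^4096 * 145^16384 = 17 (mod 392); answer 17
Part 3: Y2 = 17; d = 4; total draws C(7,2) = 21; complement C(3,2) = 3; favorable 21 - 3 = 18; P = 6/7; answer 6/7

6/7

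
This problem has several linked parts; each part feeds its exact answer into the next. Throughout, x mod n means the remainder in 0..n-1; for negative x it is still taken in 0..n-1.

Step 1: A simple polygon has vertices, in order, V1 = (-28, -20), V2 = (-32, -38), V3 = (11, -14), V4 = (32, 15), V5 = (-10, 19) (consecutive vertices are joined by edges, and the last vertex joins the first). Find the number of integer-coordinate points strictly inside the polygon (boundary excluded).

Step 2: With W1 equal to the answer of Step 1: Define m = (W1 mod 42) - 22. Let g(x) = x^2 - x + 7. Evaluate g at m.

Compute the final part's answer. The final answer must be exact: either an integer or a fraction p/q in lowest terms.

Step 1: cross terms: (-28*-38 - -32*-20)=424, (-32*-14 - 11*-38)=866, (11*15 - 32*-14)=613, (32*19 - -10*15)=758, (-10*-20 - -28*19)=732; twice the area = |3393| = 3393; area = 3393/2; boundary points = 2 + 1 + 1 + 2 + 3 = 9; strictly interior points = area - boundary/2 + 1 = 1693; answer 1693
Step 2: W1 = 1693; m = -9; 1*(-9)^2 - 1*(-9)^1 + 7 = (81) + (9) + (7) = 97; answer 97

97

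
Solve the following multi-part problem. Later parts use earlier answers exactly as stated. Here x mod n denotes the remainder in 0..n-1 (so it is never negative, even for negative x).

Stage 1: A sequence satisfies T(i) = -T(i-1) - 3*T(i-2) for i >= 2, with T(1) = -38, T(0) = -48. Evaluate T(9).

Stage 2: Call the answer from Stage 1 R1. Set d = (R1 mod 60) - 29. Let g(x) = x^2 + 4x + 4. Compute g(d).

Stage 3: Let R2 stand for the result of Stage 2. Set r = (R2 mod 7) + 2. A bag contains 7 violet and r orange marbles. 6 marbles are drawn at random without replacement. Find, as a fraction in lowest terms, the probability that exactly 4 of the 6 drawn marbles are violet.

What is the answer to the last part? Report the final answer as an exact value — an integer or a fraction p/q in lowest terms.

Stage 1: T(2) = -1*(-38) - 3*(-48) = 182; iterating: T(2)=182, T(3)=-68, T(4)=-478, T(5)=682, T(6)=752, T(7)=-2798, T(8)=542, T(9)=7852; answer 7852
Stage 2: R1 = 7852; d = 23; 1*(23)^2 + 4*(23)^1 + 4 = (529) + (92) + (4) = 625; answer 625
Stage 3: R2 = 625; r = 4; total draws C(11,6) = 462; favorable C(7,4)*C(4,2) = 210; P = 5/11; answer 5/11

5/11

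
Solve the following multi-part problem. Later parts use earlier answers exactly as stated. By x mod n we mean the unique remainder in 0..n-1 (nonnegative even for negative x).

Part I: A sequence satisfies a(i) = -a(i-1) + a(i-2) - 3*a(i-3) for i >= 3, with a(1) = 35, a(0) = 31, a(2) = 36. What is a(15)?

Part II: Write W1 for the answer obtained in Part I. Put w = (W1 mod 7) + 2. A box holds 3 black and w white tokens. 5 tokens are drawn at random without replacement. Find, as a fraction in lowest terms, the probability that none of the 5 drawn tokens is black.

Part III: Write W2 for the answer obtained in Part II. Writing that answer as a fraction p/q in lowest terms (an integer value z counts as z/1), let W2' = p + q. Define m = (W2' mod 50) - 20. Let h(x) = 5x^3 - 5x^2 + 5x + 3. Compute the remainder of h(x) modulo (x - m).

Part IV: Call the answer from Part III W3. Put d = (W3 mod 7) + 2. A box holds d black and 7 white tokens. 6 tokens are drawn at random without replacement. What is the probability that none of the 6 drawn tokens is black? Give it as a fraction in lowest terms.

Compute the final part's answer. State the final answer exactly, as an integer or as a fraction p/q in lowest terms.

Part I: a(3) = -1*(36) + 1*(35) - 3*(31) = -94; iterating: a(3)=-94, a(4)=25, a(5)=-227, a(6)=534, a(7)=-836, a(8)=2051, a(9)=-4489, a(10)=9048, a(11)=-19690, a(12)=42205, a(13)=-89039, a(14)=190314, a(15)=-405968; answer -405968
Part II: W1 = -405968; w = 6; total draws C(9,5) = 126; favorable C(6,5) = 6; P = 1/21; answer 1/21
Part III: W2 = 1/21; threaded value p + q = 22; m = 2; remainder = value at the root: 5*(2)^3 - 5*(2)^2 + 5*(2)^1 + 3 = (40) + (-20) + (10) + (3) = 33; answer 33
Part IV: W3 = 33; d = 7; total draws C(14,6) = 3003; favorable C(7,6) = 7; P = 1/429; answer 1/429

1/429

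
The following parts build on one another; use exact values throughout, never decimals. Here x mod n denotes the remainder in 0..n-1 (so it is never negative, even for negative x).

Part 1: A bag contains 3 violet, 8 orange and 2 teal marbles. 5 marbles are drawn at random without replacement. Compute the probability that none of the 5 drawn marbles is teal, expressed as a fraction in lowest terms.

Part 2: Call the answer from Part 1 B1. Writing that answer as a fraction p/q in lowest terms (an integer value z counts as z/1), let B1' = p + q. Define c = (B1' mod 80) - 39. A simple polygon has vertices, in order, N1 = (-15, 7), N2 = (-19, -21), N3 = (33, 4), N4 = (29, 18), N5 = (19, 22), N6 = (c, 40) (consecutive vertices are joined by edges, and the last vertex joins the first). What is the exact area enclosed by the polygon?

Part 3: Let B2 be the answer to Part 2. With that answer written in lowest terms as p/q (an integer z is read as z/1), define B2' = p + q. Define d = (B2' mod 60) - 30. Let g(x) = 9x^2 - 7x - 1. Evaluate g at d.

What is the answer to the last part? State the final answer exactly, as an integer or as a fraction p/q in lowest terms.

Part 1: total draws C(13,5) = 1287; favorable C(11,5) = 462; P = 14/39; answer 14/39
Part 2: B1 = 14/39; threaded value p + q = 53; c = 14; cross terms: (-15*-21 - -19*7)=448, (-19*4 - 33*-21)=617, (33*18 - 29*4)=478, (29*22 - 19*18)=296, (19*40 - 14*22)=452, (14*7 - -15*40)=698; twice the area = |2989| = 2989; area = 2989/2; answer 2989/2
Part 3: B2 = 2989/2; threaded value p + q = 2991; d = 21; 9*(21)^2 - 7*(21)^1 - 1 = (3969) + (-147) + (-1) = 3821; answer 3821

3821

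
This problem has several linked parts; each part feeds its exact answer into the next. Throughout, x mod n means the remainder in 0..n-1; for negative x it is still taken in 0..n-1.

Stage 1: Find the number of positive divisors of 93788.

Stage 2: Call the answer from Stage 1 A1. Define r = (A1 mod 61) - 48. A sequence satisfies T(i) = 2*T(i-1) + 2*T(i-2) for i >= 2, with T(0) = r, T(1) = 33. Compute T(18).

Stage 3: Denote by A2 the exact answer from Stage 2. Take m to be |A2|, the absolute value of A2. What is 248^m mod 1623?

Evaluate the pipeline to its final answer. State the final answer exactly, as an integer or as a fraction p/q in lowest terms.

Stage 1: 93788 = 2^2 * 23447; number of divisors = (2+1) * (1+1) = 6; answer 6
Stage 2: A1 = 6; r = -42; T(2) = 2*(33) + 2*(-42) = -18; iterating: T(2)=-18, T(3)=30, T(4)=24, T(5)=108, T(6)=264, T(7)=744, T(8)=2016, T(9)=5520, T(10)=15072, T(11)=41184, T(12)=112512, T(13)=307392, T(14)=839808, T(15)=2294400, T(16)=6268416, T(17)=17125632, T(18)=46788096; answer 46788096
Stage 3: A2 = 46788096; m = 46788096; squarings mod 1623: 248^1=248, 248^2=1453, 248^4=1309, 248^8=1216, 248^16=103, 248^32=871, 248^64=700, 248^128=1477, 248^256=217, 248^512=22, 248^1024=484, 248^2048=544, 248^4096=550, 248^8192=622, 248^16384=610, 248^32768=433, 248^65536=844, 248^131072=1462, 248^262144=1576, 248^524288=586, 248^1048576=943, 248^2097152=1468, 248^4194304=1303, 248^8388608=151, 248^16777216=79, 248^33554432=1372; 248^46788096 = 248^512 * 248^1024 * 248^2048 * 248^8192 * 248^16384 * 248^32768 * 248^65536 * 248^524288 * 248^4194304 * 248^8388608 * 248^33554432 = 1603 (mod 1623); answer 1603

1603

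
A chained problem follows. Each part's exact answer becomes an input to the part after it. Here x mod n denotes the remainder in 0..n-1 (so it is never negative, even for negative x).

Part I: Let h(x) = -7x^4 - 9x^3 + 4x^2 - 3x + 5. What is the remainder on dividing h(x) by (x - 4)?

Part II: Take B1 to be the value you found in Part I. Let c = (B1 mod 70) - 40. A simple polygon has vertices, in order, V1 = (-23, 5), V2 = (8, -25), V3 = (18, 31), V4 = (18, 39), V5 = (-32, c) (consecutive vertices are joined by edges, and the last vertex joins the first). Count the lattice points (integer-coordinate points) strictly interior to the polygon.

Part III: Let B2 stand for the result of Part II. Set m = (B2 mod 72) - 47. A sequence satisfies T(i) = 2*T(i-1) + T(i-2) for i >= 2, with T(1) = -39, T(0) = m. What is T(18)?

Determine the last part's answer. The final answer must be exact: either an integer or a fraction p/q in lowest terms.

-142261549

Part I: remainder = value at the root: -7*(4)^4 - 9*(4)^3 + 4*(4)^2 - 3*(4)^1 + 5 = (-1792) + (-576) + (64) + (-12) + (5) = -2311; answer -2311
Part II: B1 = -2311; c = 29; cross terms: (-23*-25 - 8*5)=535, (8*31 - 18*-25)=698, (18*39 - 18*31)=144, (18*29 - -32*39)=1770, (-32*5 - -23*29)=507; twice the area = |3654| = 3654; area = 1827; boundary points = 1 + 2 + 8 + 10 + 3 = 24; strictly interior points = area - boundary/2 + 1 = 1816; answer 1816
Part III: B2 = 1816; m = -31; T(2) = 2*(-39) + 1*(-31) = -109; iterating: T(2)=-109, T(3)=-257, T(4)=-623, T(5)=-1503, T(6)=-3629, T(7)=-8761, T(8)=-21151, T(9)=-51063, T(10)=-123277, T(11)=-297617, T(12)=-718511, T(13)=-1734639, T(14)=-4187789, T(15)=-10110217, T(16)=-24408223, T(17)=-58926663, T(18)=-142261549; answer -142261549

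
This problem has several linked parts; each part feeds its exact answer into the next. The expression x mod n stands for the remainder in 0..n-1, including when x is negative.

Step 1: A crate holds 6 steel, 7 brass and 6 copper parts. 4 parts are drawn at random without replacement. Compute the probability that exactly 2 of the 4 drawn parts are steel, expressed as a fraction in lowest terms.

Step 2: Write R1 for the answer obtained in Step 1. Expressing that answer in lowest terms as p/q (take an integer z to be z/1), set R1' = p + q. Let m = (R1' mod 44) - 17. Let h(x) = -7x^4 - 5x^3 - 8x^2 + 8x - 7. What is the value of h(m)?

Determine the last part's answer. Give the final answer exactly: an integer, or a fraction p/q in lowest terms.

Step 1: total draws C(19,4) = 3876; favorable C(6,2)*C(13,2) = 1170; P = 195/646; answer 195/646
Step 2: R1 = 195/646; threaded value p + q = 841; m = -12; -7*(-12)^4 - 5*(-12)^3 - 8*(-12)^2 + 8*(-12)^1 - 7 = (-145152) + (8640) + (-1152) + (-96) + (-7) = -137767; answer -137767

-137767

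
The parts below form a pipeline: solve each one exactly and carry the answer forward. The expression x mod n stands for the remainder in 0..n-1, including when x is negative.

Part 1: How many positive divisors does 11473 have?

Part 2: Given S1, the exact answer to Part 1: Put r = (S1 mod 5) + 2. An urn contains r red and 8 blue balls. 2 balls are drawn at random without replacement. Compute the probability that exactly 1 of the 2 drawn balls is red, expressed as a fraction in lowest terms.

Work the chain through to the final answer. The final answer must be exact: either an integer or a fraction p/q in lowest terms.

20/39

Part 1: 11473 = 7 * 11 * 149; number of divisors = (1+1) * (1+1) * (1+1) = 8; answer 8
Part 2: S1 = 8; r = 5; total draws C(13,2) = 78; favorable C(5,1)*C(8,1) = 40; P = 20/39; answer 20/39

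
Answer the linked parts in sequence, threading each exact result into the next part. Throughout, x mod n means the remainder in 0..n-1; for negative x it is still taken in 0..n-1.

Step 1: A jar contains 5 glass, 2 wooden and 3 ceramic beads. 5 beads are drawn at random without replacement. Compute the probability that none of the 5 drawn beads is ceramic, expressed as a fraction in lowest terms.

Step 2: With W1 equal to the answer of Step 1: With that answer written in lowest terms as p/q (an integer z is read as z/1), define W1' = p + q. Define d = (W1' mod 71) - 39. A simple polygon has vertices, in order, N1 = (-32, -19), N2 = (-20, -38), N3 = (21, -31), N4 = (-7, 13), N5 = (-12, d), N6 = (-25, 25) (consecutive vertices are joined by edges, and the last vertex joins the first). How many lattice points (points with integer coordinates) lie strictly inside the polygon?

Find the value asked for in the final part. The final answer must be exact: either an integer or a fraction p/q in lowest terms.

Step 1: total draws C(10,5) = 252; favorable C(7,5) = 21; P = 1/12; answer 1/12
Step 2: W1 = 1/12; threaded value p + q = 13; d = -26; cross terms: (-32*-38 - -20*-19)=836, (-20*-31 - 21*-38)=1418, (21*13 - -7*-31)=56, (-7*-26 - -12*13)=338, (-12*25 - -25*-26)=-950, (-25*-19 - -32*25)=1275; twice the area = |2973| = 2973; area = 2973/2; boundary points = 1 + 1 + 4 + 1 + 1 + 1 = 9; strictly interior points = area - boundary/2 + 1 = 1483; answer 1483

1483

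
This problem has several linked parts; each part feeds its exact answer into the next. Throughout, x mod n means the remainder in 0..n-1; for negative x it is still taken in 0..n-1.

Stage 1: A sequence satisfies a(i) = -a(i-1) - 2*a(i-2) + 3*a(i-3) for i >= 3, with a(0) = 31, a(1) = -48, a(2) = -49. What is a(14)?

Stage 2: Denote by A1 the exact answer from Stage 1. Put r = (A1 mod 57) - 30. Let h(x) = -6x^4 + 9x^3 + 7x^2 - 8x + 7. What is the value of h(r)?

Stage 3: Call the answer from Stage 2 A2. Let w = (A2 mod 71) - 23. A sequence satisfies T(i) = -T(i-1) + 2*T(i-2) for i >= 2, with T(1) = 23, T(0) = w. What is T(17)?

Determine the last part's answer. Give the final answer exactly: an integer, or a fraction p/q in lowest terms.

480613

Stage 1: a(3) = -1*(-49) - 2*(-48) + 3*(31) = 238; iterating: a(3)=238, a(4)=-284, a(5)=-339, a(6)=1621, a(7)=-1795, a(8)=-2464, a(9)=10917, a(10)=-11374, a(11)=-17852, a(12)=73351, a(13)=-71769, a(14)=-128489; answer -128489
Stage 2: A1 = -128489; r = 16; -6*(16)^4 + 9*(16)^3 + 7*(16)^2 - 8*(16)^1 + 7 = (-393216) + (36864) + (1792) + (-128) + (7) = -354681; answer -354681
Stage 3: A2 = -354681; w = 12; T(2) = -1*(23) + 2*(12) = 1; iterating: T(2)=1, T(3)=45, T(4)=-43, T(5)=133, T(6)=-219, T(7)=485, T(8)=-923, T(9)=1893, T(10)=-3739, T(11)=7525, T(12)=-15003, T(13)=30053, T(14)=-60059, T(15)=120165, T(16)=-240283, T(17)=480613; answer 480613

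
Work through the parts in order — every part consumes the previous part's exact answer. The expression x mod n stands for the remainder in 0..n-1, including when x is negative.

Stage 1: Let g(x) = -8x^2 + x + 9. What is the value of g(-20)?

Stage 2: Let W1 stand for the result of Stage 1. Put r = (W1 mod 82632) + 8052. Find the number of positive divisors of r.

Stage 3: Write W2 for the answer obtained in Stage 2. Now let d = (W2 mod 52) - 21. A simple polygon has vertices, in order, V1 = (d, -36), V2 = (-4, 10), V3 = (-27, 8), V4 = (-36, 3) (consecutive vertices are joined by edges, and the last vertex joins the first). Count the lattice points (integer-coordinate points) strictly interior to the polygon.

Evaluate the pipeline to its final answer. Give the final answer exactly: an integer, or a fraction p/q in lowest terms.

731

Stage 1: -8*(-20)^2 + 1*(-20)^1 + 9 = (-3200) + (-20) + (9) = -3211; answer -3211
Stage 2: W1 = -3211; r = 87473; 87473 is prime, so its only divisors are 1 and 87473; count = 2; answer 2
Stage 3: W2 = 2; d = -19; cross terms: (-19*10 - -4*-36)=-334, (-4*8 - -27*10)=238, (-27*3 - -36*8)=207, (-36*-36 - -19*3)=1353; twice the area = |1464| = 1464; area = 732; boundary points = 1 + 1 + 1 + 1 = 4; strictly interior points = area - boundary/2 + 1 = 731; answer 731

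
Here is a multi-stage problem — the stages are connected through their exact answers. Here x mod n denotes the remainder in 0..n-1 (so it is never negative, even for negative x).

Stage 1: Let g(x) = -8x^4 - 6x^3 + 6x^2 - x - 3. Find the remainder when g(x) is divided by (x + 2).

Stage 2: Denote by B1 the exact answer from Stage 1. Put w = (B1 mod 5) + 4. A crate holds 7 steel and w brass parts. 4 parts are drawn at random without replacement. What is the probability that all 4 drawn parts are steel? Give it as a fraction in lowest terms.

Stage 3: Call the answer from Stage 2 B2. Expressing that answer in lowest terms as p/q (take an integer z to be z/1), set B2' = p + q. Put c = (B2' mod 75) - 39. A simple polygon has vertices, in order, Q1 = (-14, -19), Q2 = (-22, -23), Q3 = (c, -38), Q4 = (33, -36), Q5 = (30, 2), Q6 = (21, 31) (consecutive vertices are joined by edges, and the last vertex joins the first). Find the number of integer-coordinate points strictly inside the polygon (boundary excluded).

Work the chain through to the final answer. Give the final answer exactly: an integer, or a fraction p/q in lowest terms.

Stage 1: remainder = value at the root: -8*(-2)^4 - 6*(-2)^3 + 6*(-2)^2 - 1*(-2)^1 - 3 = (-128) + (48) + (24) + (2) + (-3) = -57; answer -57
Stage 2: B1 = -57; w = 7; total draws C(14,4) = 1001; favorable C(7,4) = 35; P = 5/143; answer 5/143
Stage 3: B2 = 5/143; threaded value p + q = 148; c = 34; cross terms: (-14*-23 - -22*-19)=-96, (-22*-38 - 34*-23)=1618, (34*-36 - 33*-38)=30, (33*2 - 30*-36)=1146, (30*31 - 21*2)=888, (21*-19 - -14*31)=35; twice the area = |3621| = 3621; area = 3621/2; boundary points = 4 + 1 + 1 + 1 + 1 + 5 = 13; strictly interior points = area - boundary/2 + 1 = 1805; answer 1805

1805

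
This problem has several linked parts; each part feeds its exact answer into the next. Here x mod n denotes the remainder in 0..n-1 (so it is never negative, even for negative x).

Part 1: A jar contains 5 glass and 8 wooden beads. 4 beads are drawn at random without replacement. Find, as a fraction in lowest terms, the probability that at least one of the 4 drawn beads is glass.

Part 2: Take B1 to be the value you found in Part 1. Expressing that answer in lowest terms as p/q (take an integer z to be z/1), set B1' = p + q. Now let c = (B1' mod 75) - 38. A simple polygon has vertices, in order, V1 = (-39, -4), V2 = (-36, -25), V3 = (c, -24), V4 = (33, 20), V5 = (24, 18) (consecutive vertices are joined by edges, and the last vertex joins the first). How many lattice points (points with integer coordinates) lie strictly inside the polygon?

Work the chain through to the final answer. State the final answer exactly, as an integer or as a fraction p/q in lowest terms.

1802

Part 1: total draws C(13,4) = 715; complement C(8,4) = 70; favorable 715 - 70 = 645; P = 129/143; answer 129/143
Part 2: B1 = 129/143; threaded value p + q = 272; c = 9; cross terms: (-39*-25 - -36*-4)=831, (-36*-24 - 9*-25)=1089, (9*20 - 33*-24)=972, (33*18 - 24*20)=114, (24*-4 - -39*18)=606; twice the area = |3612| = 3612; area = 1806; boundary points = 3 + 1 + 4 + 1 + 1 = 10; strictly interior points = area - boundary/2 + 1 = 1802; answer 1802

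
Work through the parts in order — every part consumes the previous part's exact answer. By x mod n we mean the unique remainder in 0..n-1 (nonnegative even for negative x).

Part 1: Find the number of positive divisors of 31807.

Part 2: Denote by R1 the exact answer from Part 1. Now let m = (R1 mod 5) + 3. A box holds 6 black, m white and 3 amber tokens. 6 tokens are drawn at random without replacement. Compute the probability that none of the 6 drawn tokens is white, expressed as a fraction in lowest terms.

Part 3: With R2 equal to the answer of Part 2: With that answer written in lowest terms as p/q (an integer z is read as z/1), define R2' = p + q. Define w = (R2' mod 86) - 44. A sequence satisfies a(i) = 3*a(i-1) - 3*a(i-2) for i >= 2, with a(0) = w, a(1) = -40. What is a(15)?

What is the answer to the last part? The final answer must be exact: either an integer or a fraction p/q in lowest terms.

-89667

Part 1: 31807 = 17 * 1871; number of divisors = (1+1) * (1+1) = 4; answer 4
Part 2: R1 = 4; m = 7; total draws C(16,6) = 8008; favorable C(9,6) = 84; P = 3/286; answer 3/286
Part 3: R2 = 3/286; threaded value p + q = 289; w = -13; a(2) = 3*(-40) - 3*(-13) = -81; iterating: a(2)=-81, a(3)=-123, a(4)=-126, a(5)=-9, a(6)=351, a(7)=1080, a(8)=2187, a(9)=3321, a(10)=3402, a(11)=243, a(12)=-9477, a(13)=-29160, a(14)=-59049, a(15)=-89667; answer -89667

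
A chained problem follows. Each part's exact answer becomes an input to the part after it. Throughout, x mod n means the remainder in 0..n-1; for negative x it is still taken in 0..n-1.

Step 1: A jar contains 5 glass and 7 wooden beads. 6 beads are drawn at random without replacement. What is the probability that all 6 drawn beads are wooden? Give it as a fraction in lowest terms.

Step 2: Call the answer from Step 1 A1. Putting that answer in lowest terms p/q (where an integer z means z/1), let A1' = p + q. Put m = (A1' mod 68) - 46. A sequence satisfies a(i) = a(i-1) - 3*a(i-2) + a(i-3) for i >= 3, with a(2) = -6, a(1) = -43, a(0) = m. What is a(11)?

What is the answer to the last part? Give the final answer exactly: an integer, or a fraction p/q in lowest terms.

Step 1: total draws C(12,6) = 924; favorable C(7,6) = 7; P = 1/132; answer 1/132
Step 2: A1 = 1/132; threaded value p + q = 133; m = 19; a(3) = 1*(-6) - 3*(-43) + 1*(19) = 142; iterating: a(3)=142, a(4)=117, a(5)=-315, a(6)=-524, a(7)=538, a(8)=1795, a(9)=-343, a(10)=-5190, a(11)=-2366; answer -2366

-2366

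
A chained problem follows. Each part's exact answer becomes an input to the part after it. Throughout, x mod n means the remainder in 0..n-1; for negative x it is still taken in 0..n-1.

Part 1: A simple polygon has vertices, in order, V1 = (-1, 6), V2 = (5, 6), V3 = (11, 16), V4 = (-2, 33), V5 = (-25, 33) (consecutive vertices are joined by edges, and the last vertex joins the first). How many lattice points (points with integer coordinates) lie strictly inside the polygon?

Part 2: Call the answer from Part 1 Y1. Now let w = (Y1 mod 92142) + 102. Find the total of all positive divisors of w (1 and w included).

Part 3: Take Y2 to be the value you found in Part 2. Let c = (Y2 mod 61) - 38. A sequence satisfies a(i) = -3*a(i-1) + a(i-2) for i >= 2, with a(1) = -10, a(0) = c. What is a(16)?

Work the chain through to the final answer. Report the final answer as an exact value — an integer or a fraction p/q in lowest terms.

673869280

Part 1: cross terms: (-1*6 - 5*6)=-36, (5*16 - 11*6)=14, (11*33 - -2*16)=395, (-2*33 - -25*33)=759, (-25*6 - -1*33)=-117; twice the area = |1015| = 1015; area = 1015/2; boundary points = 6 + 2 + 1 + 23 + 3 = 35; strictly interior points = area - boundary/2 + 1 = 491; answer 491
Part 2: Y1 = 491; w = 593; 593 is prime, so its only divisors are 1 and 593; sigma = 1 + 593 = 594; answer 594
Part 3: Y2 = 594; c = 7; a(2) = -3*(-10) + 1*(7) = 37; iterating: a(2)=37, a(3)=-121, a(4)=400, a(5)=-1321, a(6)=4363, a(7)=-14410, a(8)=47593, a(9)=-157189, a(10)=519160, a(11)=-1714669, a(12)=5663167, a(13)=-18704170, a(14)=61775677, a(15)=-204031201, a(16)=673869280; answer 673869280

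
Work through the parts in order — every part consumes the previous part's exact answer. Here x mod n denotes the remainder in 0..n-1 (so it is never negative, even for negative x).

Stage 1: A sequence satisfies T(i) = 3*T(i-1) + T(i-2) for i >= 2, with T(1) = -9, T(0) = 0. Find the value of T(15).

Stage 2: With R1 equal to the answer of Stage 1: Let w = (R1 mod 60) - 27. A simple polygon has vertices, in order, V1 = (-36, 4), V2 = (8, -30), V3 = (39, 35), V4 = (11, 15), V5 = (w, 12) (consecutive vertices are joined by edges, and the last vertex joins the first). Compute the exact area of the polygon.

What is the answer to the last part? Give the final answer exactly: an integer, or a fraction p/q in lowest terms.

3229/2

Stage 1: T(2) = 3*(-9) + 1*(0) = -27; iterating: T(2)=-27, T(3)=-90, T(4)=-297, T(5)=-981, T(6)=-3240, T(7)=-10701, T(8)=-35343, T(9)=-116730, T(10)=-385533, T(11)=-1273329, T(12)=-4205520, T(13)=-13889889, T(14)=-45875187, T(15)=-151515450; answer -151515450
Stage 2: R1 = -151515450; w = 3; cross terms: (-36*-30 - 8*4)=1048, (8*35 - 39*-30)=1450, (39*15 - 11*35)=200, (11*12 - 3*15)=87, (3*4 - -36*12)=444; twice the area = |3229| = 3229; area = 3229/2; answer 3229/2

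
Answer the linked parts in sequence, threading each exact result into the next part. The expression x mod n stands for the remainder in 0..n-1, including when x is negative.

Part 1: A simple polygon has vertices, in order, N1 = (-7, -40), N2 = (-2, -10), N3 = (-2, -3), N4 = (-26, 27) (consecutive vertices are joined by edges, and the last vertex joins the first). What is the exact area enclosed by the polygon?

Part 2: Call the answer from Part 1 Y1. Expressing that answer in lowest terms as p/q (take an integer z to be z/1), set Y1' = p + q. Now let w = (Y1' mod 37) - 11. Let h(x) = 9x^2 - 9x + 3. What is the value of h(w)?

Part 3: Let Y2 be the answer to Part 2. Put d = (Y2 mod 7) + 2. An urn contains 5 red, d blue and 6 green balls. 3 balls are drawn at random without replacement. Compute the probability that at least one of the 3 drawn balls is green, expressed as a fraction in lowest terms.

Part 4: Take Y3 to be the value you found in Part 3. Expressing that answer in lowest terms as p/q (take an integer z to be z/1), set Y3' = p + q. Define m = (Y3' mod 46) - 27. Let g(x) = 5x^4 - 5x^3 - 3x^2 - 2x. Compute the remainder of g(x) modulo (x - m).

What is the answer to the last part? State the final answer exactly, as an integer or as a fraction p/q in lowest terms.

519

Part 1: cross terms: (-7*-10 - -2*-40)=-10, (-2*-3 - -2*-10)=-14, (-2*27 - -26*-3)=-132, (-26*-40 - -7*27)=1229; twice the area = |1073| = 1073; area = 1073/2; answer 1073/2
Part 2: Y1 = 1073/2; threaded value p + q = 1075; w = -9; 9*(-9)^2 - 9*(-9)^1 + 3 = (729) + (81) + (3) = 813; answer 813
Part 3: Y2 = 813; d = 3; total draws C(14,3) = 364; complement C(8,3) = 56; favorable 364 - 56 = 308; P = 11/13; answer 11/13
Part 4: Y3 = 11/13; threaded value p + q = 24; m = -3; remainder = value at the root: 5*(-3)^4 - 5*(-3)^3 - 3*(-3)^2 - 2*(-3)^1 = (405) + (135) + (-27) + (6) = 519; answer 519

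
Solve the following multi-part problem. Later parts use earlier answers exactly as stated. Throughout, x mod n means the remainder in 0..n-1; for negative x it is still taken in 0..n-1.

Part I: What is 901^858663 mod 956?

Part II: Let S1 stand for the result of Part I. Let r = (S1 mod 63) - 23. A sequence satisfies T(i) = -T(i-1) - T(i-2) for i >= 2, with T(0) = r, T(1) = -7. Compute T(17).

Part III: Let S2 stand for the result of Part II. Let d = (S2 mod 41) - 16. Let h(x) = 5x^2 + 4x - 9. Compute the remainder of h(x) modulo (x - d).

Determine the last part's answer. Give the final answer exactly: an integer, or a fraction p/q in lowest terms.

0

Part I: squarings mod 956: 901^1=901, 901^2=157, 901^4=749, 901^8=785, 901^16=561, 901^32=197, 901^64=569, 901^128=633, 901^256=125, 901^512=329, 901^1024=213, 901^2048=437, 901^4096=725, 901^8192=781, 901^16384=33, 901^32768=133, 901^65536=481, 901^131072=9, 901^262144=81, 901^524288=825; 901^858663 = 901^1 * 901^2 * 901^4 * 901^32 * 901^512 * 901^2048 * 901^4096 * 901^65536 * 901^262144 * 901^524288 = 369 (mod 956); answer 369
Part II: S1 = 369; r = 31; T(2) = -1*(-7) - 1*(31) = -24; iterating: T(2)=-24, T(3)=31, T(4)=-7, T(5)=-24, T(6)=31, T(7)=-7, T(8)=-24, T(9)=31, T(10)=-7, T(11)=-24, T(12)=31, T(13)=-7, T(14)=-24, T(15)=31, T(16)=-7, T(17)=-24; answer -24
Part III: S2 = -24; d = 1; remainder = value at the root: 5*(1)^2 + 4*(1)^1 - 9 = (5) + (4) + (-9) = 0; answer 0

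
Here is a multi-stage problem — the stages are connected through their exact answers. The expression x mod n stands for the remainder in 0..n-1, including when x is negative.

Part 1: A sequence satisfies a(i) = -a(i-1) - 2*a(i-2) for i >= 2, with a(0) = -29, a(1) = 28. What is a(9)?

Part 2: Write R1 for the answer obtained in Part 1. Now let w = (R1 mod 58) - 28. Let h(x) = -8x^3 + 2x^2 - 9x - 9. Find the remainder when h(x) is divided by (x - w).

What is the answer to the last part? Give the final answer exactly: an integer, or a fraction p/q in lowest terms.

-46179

Part 1: a(2) = -1*(28) - 2*(-29) = 30; iterating: a(2)=30, a(3)=-86, a(4)=26, a(5)=146, a(6)=-198, a(7)=-94, a(8)=490, a(9)=-302; answer -302
Part 2: R1 = -302; w = 18; remainder = value at the root: -8*(18)^3 + 2*(18)^2 - 9*(18)^1 - 9 = (-46656) + (648) + (-162) + (-9) = -46179; answer -46179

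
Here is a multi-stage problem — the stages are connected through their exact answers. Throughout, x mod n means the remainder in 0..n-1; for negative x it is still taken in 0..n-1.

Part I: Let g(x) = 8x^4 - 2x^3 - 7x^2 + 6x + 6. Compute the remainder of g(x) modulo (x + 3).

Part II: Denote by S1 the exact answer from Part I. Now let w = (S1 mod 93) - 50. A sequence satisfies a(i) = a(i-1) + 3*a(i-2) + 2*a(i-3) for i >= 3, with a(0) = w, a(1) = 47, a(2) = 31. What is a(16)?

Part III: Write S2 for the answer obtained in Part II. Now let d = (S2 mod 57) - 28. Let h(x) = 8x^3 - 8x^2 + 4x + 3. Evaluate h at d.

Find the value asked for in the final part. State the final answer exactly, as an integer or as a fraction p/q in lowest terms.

Part I: remainder = value at the root: 8*(-3)^4 - 2*(-3)^3 - 7*(-3)^2 + 6*(-3)^1 + 6 = (648) + (54) + (-63) + (-18) + (6) = 627; answer 627
Part II: S1 = 627; w = 19; a(3) = 1*(31) + 3*(47) + 2*(19) = 210; iterating: a(3)=210, a(4)=397, a(5)=1089, a(6)=2700, a(7)=6761, a(8)=17039, a(9)=42722, a(10)=107361, a(11)=269605, a(12)=677132, a(13)=1700669, a(14)=4271275, a(15)=10727546, a(16)=26942709; answer 26942709
Part III: S2 = 26942709; d = -22; 8*(-22)^3 - 8*(-22)^2 + 4*(-22)^1 + 3 = (-85184) + (-3872) + (-88) + (3) = -89141; answer -89141

-89141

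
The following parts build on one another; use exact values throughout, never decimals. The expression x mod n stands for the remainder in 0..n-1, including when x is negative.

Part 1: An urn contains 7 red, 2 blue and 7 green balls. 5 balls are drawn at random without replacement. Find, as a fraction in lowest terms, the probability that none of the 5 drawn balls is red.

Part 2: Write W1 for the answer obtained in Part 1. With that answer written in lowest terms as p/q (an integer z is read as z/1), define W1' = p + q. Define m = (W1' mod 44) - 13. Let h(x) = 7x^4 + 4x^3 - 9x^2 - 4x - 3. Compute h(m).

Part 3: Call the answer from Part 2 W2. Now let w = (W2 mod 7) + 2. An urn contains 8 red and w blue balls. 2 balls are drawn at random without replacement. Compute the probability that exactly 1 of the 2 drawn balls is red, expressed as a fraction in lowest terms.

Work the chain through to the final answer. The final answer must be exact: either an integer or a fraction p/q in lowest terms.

16/33

Part 1: total draws C(16,5) = 4368; favorable C(9,5) = 126; P = 3/104; answer 3/104
Part 2: W1 = 3/104; threaded value p + q = 107; m = 6; 7*(6)^4 + 4*(6)^3 - 9*(6)^2 - 4*(6)^1 - 3 = (9072) + (864) + (-324) + (-24) + (-3) = 9585; answer 9585
Part 3: W2 = 9585; w = 4; total draws C(12,2) = 66; favorable C(8,1)*C(4,1) = 32; P = 16/33; answer 16/33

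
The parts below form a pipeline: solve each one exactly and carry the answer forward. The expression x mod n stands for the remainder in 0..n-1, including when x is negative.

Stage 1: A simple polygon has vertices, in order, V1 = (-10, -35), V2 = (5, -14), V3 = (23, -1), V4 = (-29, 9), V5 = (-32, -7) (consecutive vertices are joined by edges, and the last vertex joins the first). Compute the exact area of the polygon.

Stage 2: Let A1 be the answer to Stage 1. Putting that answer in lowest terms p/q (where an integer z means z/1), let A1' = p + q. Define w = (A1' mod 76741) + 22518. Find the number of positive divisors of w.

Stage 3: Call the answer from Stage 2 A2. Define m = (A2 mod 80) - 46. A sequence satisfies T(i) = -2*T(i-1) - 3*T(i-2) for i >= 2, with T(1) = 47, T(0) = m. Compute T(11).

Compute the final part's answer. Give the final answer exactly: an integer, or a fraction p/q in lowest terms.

-10381

Stage 1: cross terms: (-10*-14 - 5*-35)=315, (5*-1 - 23*-14)=317, (23*9 - -29*-1)=178, (-29*-7 - -32*9)=491, (-32*-35 - -10*-7)=1050; twice the area = |2351| = 2351; area = 2351/2; answer 2351/2
Stage 2: A1 = 2351/2; threaded value p + q = 2353; w = 24871; 24871 = 7 * 11 * 17 * 19; number of divisors = (1+1) * (1+1) * (1+1) * (1+1) = 16; answer 16
Stage 3: A2 = 16; m = -30; T(2) = -2*(47) - 3*(-30) = -4; iterating: T(2)=-4, T(3)=-133, T(4)=278, T(5)=-157, T(6)=-520, T(7)=1511, T(8)=-1462, T(9)=-1609, T(10)=7604, T(11)=-10381; answer -10381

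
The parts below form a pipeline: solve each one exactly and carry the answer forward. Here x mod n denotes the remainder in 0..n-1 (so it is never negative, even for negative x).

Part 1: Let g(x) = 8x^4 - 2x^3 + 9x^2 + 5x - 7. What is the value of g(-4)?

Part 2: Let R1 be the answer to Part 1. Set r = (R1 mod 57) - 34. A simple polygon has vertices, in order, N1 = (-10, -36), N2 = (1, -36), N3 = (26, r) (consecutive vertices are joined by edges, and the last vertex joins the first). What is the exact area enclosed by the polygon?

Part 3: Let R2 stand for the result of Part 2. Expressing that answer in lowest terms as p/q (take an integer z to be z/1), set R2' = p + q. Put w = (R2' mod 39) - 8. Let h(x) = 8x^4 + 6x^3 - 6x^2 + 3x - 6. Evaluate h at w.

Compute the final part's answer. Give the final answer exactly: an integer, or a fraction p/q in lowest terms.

759

Part 1: 8*(-4)^4 - 2*(-4)^3 + 9*(-4)^2 + 5*(-4)^1 - 7 = (2048) + (128) + (144) + (-20) + (-7) = 2293; answer 2293
Part 2: R1 = 2293; r = -21; cross terms: (-10*-36 - 1*-36)=396, (1*-21 - 26*-36)=915, (26*-36 - -10*-21)=-1146; twice the area = |165| = 165; area = 165/2; answer 165/2
Part 3: R2 = 165/2; threaded value p + q = 167; w = 3; 8*(3)^4 + 6*(3)^3 - 6*(3)^2 + 3*(3)^1 - 6 = (648) + (162) + (-54) + (9) + (-6) = 759; answer 759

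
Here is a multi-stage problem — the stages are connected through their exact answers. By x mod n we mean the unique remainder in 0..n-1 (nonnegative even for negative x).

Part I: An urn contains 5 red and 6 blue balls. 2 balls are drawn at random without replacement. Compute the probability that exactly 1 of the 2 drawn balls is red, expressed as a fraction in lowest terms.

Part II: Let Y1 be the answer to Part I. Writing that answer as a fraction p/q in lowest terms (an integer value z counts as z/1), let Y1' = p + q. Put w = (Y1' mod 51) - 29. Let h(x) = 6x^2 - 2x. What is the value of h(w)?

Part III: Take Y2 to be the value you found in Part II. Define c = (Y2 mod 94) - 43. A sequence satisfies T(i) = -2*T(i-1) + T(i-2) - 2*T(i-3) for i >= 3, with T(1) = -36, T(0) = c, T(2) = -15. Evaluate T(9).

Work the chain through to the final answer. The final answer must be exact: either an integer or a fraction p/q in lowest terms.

Part I: total draws C(11,2) = 55; favorable C(5,1)*C(6,1) = 30; P = 6/11; answer 6/11
Part II: Y1 = 6/11; threaded value p + q = 17; w = -12; 6*(-12)^2 - 2*(-12)^1 = (864) + (24) = 888; answer 888
Part III: Y2 = 888; c = -1; T(3) = -2*(-15) + 1*(-36) - 2*(-1) = -4; iterating: T(3)=-4, T(4)=65, T(5)=-104, T(6)=281, T(7)=-796, T(8)=2081, T(9)=-5520; answer -5520

-5520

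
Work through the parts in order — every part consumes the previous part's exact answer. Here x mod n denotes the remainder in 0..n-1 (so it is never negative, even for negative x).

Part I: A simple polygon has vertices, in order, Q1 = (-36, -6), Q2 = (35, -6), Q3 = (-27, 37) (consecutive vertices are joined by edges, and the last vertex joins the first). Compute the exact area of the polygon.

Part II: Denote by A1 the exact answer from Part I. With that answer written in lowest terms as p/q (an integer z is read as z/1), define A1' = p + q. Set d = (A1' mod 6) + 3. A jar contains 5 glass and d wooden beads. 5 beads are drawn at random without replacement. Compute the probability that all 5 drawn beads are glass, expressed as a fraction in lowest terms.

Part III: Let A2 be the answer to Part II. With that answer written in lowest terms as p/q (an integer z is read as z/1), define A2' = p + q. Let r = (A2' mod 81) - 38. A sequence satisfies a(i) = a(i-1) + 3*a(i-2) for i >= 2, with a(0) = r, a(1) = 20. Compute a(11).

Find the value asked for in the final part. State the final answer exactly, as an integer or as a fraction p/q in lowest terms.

81476

Part I: cross terms: (-36*-6 - 35*-6)=426, (35*37 - -27*-6)=1133, (-27*-6 - -36*37)=1494; twice the area = |3053| = 3053; area = 3053/2; answer 3053/2
Part II: A1 = 3053/2; threaded value p + q = 3055; d = 4; total draws C(9,5) = 126; favorable C(5,5) = 1; P = 1/126; answer 1/126
Part III: A2 = 1/126; threaded value p + q = 127; r = 8; a(2) = 1*(20) + 3*(8) = 44; iterating: a(2)=44, a(3)=104, a(4)=236, a(5)=548, a(6)=1256, a(7)=2900, a(8)=6668, a(9)=15368, a(10)=35372, a(11)=81476; answer 81476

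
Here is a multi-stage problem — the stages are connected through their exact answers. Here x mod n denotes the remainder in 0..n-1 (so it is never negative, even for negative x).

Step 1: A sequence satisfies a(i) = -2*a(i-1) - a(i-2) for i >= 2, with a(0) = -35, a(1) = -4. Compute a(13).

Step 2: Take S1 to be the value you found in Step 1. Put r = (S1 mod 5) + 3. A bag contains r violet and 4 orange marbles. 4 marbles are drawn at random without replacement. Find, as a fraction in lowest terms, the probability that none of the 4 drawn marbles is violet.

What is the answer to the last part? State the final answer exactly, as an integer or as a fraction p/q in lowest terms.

Step 1: a(2) = -2*(-4) - 1*(-35) = 43; iterating: a(2)=43, a(3)=-82, a(4)=121, a(5)=-160, a(6)=199, a(7)=-238, a(8)=277, a(9)=-316, a(10)=355, a(11)=-394, a(12)=433, a(13)=-472; answer -472
Step 2: S1 = -472; r = 6; total draws C(10,4) = 210; favorable C(4,4) = 1; P = 1/210; answer 1/210

1/210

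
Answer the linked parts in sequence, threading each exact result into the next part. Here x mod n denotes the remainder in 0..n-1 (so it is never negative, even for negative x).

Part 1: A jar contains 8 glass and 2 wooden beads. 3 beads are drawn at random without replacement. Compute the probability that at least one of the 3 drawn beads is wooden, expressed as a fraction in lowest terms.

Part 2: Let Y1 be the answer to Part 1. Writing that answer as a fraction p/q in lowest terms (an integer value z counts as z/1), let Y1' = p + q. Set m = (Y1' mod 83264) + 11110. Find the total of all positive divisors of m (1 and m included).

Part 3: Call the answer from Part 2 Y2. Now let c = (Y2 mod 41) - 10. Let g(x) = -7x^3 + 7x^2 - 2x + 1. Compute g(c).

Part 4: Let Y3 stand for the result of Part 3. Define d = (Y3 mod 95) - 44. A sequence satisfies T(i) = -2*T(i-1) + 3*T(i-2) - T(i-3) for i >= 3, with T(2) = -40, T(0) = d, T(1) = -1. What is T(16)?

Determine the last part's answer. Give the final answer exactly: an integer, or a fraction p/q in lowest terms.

-258682728

Part 1: total draws C(10,3) = 120; complement C(8,3) = 56; favorable 120 - 56 = 64; P = 8/15; answer 8/15
Part 2: Y1 = 8/15; threaded value p + q = 23; m = 11133; 11133 = 3^2 * 1237; sigma = (1 + 3 + 9) * (1 + 1237) = 13 * 1238 = 16094; answer 16094
Part 3: Y2 = 16094; c = 12; -7*(12)^3 + 7*(12)^2 - 2*(12)^1 + 1 = (-12096) + (1008) + (-24) + (1) = -11111; answer -11111
Part 4: Y3 = -11111; d = -40; T(3) = -2*(-40) + 3*(-1) - 1*(-40) = 117; iterating: T(3)=117, T(4)=-353, T(5)=1097, T(6)=-3370, T(7)=10384, T(8)=-31975, T(9)=98472, T(10)=-303253, T(11)=933897, T(12)=-2876025, T(13)=8856994, T(14)=-27275960, T(15)=83998927, T(16)=-258682728; answer -258682728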